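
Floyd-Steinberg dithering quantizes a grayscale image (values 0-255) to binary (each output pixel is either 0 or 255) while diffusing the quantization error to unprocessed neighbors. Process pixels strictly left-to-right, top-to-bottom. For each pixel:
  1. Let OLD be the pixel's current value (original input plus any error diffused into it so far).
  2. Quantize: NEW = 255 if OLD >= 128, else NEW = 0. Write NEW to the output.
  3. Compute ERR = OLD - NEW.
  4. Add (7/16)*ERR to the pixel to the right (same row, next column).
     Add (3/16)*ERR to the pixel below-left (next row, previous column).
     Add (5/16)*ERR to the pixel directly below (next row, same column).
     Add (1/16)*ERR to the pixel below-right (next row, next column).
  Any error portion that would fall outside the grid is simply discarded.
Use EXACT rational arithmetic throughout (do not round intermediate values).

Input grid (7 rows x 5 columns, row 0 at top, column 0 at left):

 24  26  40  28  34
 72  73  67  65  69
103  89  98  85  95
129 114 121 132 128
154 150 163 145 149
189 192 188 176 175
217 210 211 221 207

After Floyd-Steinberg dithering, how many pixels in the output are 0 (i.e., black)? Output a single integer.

(0,0): OLD=24 → NEW=0, ERR=24
(0,1): OLD=73/2 → NEW=0, ERR=73/2
(0,2): OLD=1791/32 → NEW=0, ERR=1791/32
(0,3): OLD=26873/512 → NEW=0, ERR=26873/512
(0,4): OLD=466639/8192 → NEW=0, ERR=466639/8192
(1,0): OLD=2763/32 → NEW=0, ERR=2763/32
(1,1): OLD=34349/256 → NEW=255, ERR=-30931/256
(1,2): OLD=358417/8192 → NEW=0, ERR=358417/8192
(1,3): OLD=3759213/32768 → NEW=0, ERR=3759213/32768
(1,4): OLD=73543015/524288 → NEW=255, ERR=-60150425/524288
(2,0): OLD=439615/4096 → NEW=0, ERR=439615/4096
(2,1): OLD=14653637/131072 → NEW=0, ERR=14653637/131072
(2,2): OLD=366043599/2097152 → NEW=255, ERR=-168730161/2097152
(2,3): OLD=2243913405/33554432 → NEW=0, ERR=2243913405/33554432
(2,4): OLD=51311428587/536870912 → NEW=0, ERR=51311428587/536870912
(3,0): OLD=384831919/2097152 → NEW=255, ERR=-149941841/2097152
(3,1): OLD=1833397859/16777216 → NEW=0, ERR=1833397859/16777216
(3,2): OLD=87613608785/536870912 → NEW=255, ERR=-49288473775/536870912
(3,3): OLD=134888060833/1073741824 → NEW=0, ERR=134888060833/1073741824
(3,4): OLD=3728159196213/17179869184 → NEW=255, ERR=-652707445707/17179869184
(4,0): OLD=40841580161/268435456 → NEW=255, ERR=-27609461119/268435456
(4,1): OLD=1009050857953/8589934592 → NEW=0, ERR=1009050857953/8589934592
(4,2): OLD=29698840683407/137438953472 → NEW=255, ERR=-5348092451953/137438953472
(4,3): OLD=339467255841121/2199023255552 → NEW=255, ERR=-221283674324639/2199023255552
(4,4): OLD=3552003704296999/35184372088832 → NEW=0, ERR=3552003704296999/35184372088832
(5,0): OLD=24585601001027/137438953472 → NEW=255, ERR=-10461332134333/137438953472
(5,1): OLD=199763443656553/1099511627776 → NEW=255, ERR=-80612021426327/1099511627776
(5,2): OLD=4652712253237649/35184372088832 → NEW=255, ERR=-4319302629414511/35184372088832
(5,3): OLD=15107069723867311/140737488355328 → NEW=0, ERR=15107069723867311/140737488355328
(5,4): OLD=556692374391152661/2251799813685248 → NEW=255, ERR=-17516578098585579/2251799813685248
(6,0): OLD=3157215021985971/17592186044416 → NEW=255, ERR=-1328792419340109/17592186044416
(6,1): OLD=71082464004868893/562949953421312 → NEW=0, ERR=71082464004868893/562949953421312
(6,2): OLD=2192563562147398991/9007199254740992 → NEW=255, ERR=-104272247811553969/9007199254740992
(6,3): OLD=34637872731407667685/144115188075855872 → NEW=255, ERR=-2111500227935579675/144115188075855872
(6,4): OLD=472393335717378331523/2305843009213693952 → NEW=255, ERR=-115596631632113626237/2305843009213693952
Output grid:
  Row 0: .....  (5 black, running=5)
  Row 1: .#..#  (3 black, running=8)
  Row 2: ..#..  (4 black, running=12)
  Row 3: #.#.#  (2 black, running=14)
  Row 4: #.##.  (2 black, running=16)
  Row 5: ###.#  (1 black, running=17)
  Row 6: #.###  (1 black, running=18)

Answer: 18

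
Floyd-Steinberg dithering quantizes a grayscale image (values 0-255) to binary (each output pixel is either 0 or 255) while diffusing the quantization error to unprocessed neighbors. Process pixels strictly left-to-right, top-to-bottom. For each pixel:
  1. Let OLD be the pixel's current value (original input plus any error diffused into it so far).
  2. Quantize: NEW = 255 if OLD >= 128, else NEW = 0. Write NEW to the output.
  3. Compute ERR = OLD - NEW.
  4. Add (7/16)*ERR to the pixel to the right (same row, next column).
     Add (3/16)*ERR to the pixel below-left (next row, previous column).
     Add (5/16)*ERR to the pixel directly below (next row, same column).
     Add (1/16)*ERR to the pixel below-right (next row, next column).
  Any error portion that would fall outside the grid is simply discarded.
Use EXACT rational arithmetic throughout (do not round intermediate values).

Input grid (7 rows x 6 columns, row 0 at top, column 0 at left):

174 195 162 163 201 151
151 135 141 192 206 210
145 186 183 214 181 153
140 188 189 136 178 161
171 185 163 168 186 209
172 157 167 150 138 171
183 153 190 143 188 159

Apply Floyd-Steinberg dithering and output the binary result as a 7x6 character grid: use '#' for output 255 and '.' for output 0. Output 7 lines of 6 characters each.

Answer: ##.##.
.#.###
####.#
.#.##.
###.##
#.#.#.
#.####

Derivation:
(0,0): OLD=174 → NEW=255, ERR=-81
(0,1): OLD=2553/16 → NEW=255, ERR=-1527/16
(0,2): OLD=30783/256 → NEW=0, ERR=30783/256
(0,3): OLD=883129/4096 → NEW=255, ERR=-161351/4096
(0,4): OLD=12043279/65536 → NEW=255, ERR=-4668401/65536
(0,5): OLD=125656169/1048576 → NEW=0, ERR=125656169/1048576
(1,0): OLD=27595/256 → NEW=0, ERR=27595/256
(1,1): OLD=347789/2048 → NEW=255, ERR=-174451/2048
(1,2): OLD=8385937/65536 → NEW=0, ERR=8385937/65536
(1,3): OLD=60248829/262144 → NEW=255, ERR=-6597891/262144
(1,4): OLD=3233556119/16777216 → NEW=255, ERR=-1044633961/16777216
(1,5): OLD=57916390897/268435456 → NEW=255, ERR=-10534650383/268435456
(2,0): OLD=5331807/32768 → NEW=255, ERR=-3024033/32768
(2,1): OLD=157008645/1048576 → NEW=255, ERR=-110378235/1048576
(2,2): OLD=2799964239/16777216 → NEW=255, ERR=-1478225841/16777216
(2,3): OLD=21999589783/134217728 → NEW=255, ERR=-12225930857/134217728
(2,4): OLD=484295140165/4294967296 → NEW=0, ERR=484295140165/4294967296
(2,5): OLD=12793947597107/68719476736 → NEW=255, ERR=-4729518970573/68719476736
(3,0): OLD=1533830255/16777216 → NEW=0, ERR=1533830255/16777216
(3,1): OLD=23194718147/134217728 → NEW=255, ERR=-11030802493/134217728
(3,2): OLD=109361775865/1073741824 → NEW=0, ERR=109361775865/1073741824
(3,3): OLD=11526289228395/68719476736 → NEW=255, ERR=-5997177339285/68719476736
(3,4): OLD=86014103035915/549755813888 → NEW=255, ERR=-54173629505525/549755813888
(3,5): OLD=909764589155013/8796093022208 → NEW=0, ERR=909764589155013/8796093022208
(4,0): OLD=395480506529/2147483648 → NEW=255, ERR=-152127823711/2147483648
(4,1): OLD=5261693560493/34359738368 → NEW=255, ERR=-3500039723347/34359738368
(4,2): OLD=141576304583159/1099511627776 → NEW=255, ERR=-138799160499721/1099511627776
(4,3): OLD=1291063626273651/17592186044416 → NEW=0, ERR=1291063626273651/17592186044416
(4,4): OLD=56647320467286691/281474976710656 → NEW=255, ERR=-15128798593930589/281474976710656
(4,5): OLD=953176167920892821/4503599627370496 → NEW=255, ERR=-195241737058583659/4503599627370496
(5,0): OLD=71887654921815/549755813888 → NEW=255, ERR=-68300077619625/549755813888
(5,1): OLD=751478839323847/17592186044416 → NEW=0, ERR=751478839323847/17592186044416
(5,2): OLD=21621955343218045/140737488355328 → NEW=255, ERR=-14266104187390595/140737488355328
(5,3): OLD=498180594714277807/4503599627370496 → NEW=0, ERR=498180594714277807/4503599627370496
(5,4): OLD=1495711916233732047/9007199254740992 → NEW=255, ERR=-801123893725220913/9007199254740992
(5,5): OLD=16599290979303192283/144115188075855872 → NEW=0, ERR=16599290979303192283/144115188075855872
(6,0): OLD=42836344836881589/281474976710656 → NEW=255, ERR=-28939774224335691/281474976710656
(6,1): OLD=426024365697652241/4503599627370496 → NEW=0, ERR=426024365697652241/4503599627370496
(6,2): OLD=4019364281029279145/18014398509481984 → NEW=255, ERR=-574307338888626775/18014398509481984
(6,3): OLD=40527599613422626469/288230376151711744 → NEW=255, ERR=-32971146305263868251/288230376151711744
(6,4): OLD=639498428268999435461/4611686018427387904 → NEW=255, ERR=-536481506429984480059/4611686018427387904
(6,5): OLD=10222469808970581125187/73786976294838206464 → NEW=255, ERR=-8593209146213161523133/73786976294838206464
Row 0: ##.##.
Row 1: .#.###
Row 2: ####.#
Row 3: .#.##.
Row 4: ###.##
Row 5: #.#.#.
Row 6: #.####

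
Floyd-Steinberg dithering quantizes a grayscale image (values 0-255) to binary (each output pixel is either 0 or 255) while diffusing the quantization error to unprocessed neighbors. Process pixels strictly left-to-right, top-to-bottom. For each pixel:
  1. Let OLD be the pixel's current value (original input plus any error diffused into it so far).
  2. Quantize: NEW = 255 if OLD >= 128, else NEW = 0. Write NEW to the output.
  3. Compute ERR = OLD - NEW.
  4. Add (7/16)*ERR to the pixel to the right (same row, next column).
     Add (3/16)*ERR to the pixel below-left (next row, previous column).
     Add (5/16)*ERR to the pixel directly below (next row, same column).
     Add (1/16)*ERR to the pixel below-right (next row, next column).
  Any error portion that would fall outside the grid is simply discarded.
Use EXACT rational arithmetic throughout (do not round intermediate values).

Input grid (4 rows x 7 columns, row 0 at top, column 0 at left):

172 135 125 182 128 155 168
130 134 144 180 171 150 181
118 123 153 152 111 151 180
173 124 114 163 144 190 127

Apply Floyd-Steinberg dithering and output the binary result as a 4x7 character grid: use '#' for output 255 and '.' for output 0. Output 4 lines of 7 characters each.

(0,0): OLD=172 → NEW=255, ERR=-83
(0,1): OLD=1579/16 → NEW=0, ERR=1579/16
(0,2): OLD=43053/256 → NEW=255, ERR=-22227/256
(0,3): OLD=589883/4096 → NEW=255, ERR=-454597/4096
(0,4): OLD=5206429/65536 → NEW=0, ERR=5206429/65536
(0,5): OLD=198974283/1048576 → NEW=255, ERR=-68412597/1048576
(0,6): OLD=2339684109/16777216 → NEW=255, ERR=-1938505971/16777216
(1,0): OLD=31377/256 → NEW=0, ERR=31377/256
(1,1): OLD=403447/2048 → NEW=255, ERR=-118793/2048
(1,2): OLD=5036355/65536 → NEW=0, ERR=5036355/65536
(1,3): OLD=49389895/262144 → NEW=255, ERR=-17456825/262144
(1,4): OLD=2475012533/16777216 → NEW=255, ERR=-1803177547/16777216
(1,5): OLD=8843697861/134217728 → NEW=0, ERR=8843697861/134217728
(1,6): OLD=364303374059/2147483648 → NEW=255, ERR=-183304956181/2147483648
(2,0): OLD=4765325/32768 → NEW=255, ERR=-3590515/32768
(2,1): OLD=82842335/1048576 → NEW=0, ERR=82842335/1048576
(2,2): OLD=3279414877/16777216 → NEW=255, ERR=-998775203/16777216
(2,3): OLD=12052176565/134217728 → NEW=0, ERR=12052176565/134217728
(2,4): OLD=134101009093/1073741824 → NEW=0, ERR=134101009093/1073741824
(2,5): OLD=6992508855191/34359738368 → NEW=255, ERR=-1769224428649/34359738368
(2,6): OLD=74171065657233/549755813888 → NEW=255, ERR=-66016666884207/549755813888
(3,0): OLD=2576502973/16777216 → NEW=255, ERR=-1701687107/16777216
(3,1): OLD=11583452153/134217728 → NEW=0, ERR=11583452153/134217728
(3,2): OLD=166353320699/1073741824 → NEW=255, ERR=-107450844421/1073741824
(3,3): OLD=717157810733/4294967296 → NEW=255, ERR=-378058849747/4294967296
(3,4): OLD=77227386983613/549755813888 → NEW=255, ERR=-62960345557827/549755813888
(3,5): OLD=479803508512903/4398046511104 → NEW=0, ERR=479803508512903/4398046511104
(3,6): OLD=9428327667918297/70368744177664 → NEW=255, ERR=-8515702097386023/70368744177664
Row 0: #.##.##
Row 1: .#.##.#
Row 2: #.#..##
Row 3: #.###.#

Answer: #.##.##
.#.##.#
#.#..##
#.###.#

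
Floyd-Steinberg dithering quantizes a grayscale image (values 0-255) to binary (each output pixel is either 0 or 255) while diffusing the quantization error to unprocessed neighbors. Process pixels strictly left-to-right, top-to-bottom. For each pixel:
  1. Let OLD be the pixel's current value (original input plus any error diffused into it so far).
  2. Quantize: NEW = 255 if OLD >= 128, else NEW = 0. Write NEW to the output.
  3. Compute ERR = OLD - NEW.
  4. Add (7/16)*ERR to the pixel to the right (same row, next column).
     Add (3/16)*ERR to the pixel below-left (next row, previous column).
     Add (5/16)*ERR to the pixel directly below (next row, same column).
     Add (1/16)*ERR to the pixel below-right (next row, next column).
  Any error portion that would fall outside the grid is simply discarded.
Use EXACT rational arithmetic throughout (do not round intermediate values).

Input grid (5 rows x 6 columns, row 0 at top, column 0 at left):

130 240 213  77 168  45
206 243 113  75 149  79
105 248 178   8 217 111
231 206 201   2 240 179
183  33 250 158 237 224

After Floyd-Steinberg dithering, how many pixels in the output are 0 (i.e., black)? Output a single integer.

(0,0): OLD=130 → NEW=255, ERR=-125
(0,1): OLD=2965/16 → NEW=255, ERR=-1115/16
(0,2): OLD=46723/256 → NEW=255, ERR=-18557/256
(0,3): OLD=185493/4096 → NEW=0, ERR=185493/4096
(0,4): OLD=12308499/65536 → NEW=255, ERR=-4403181/65536
(0,5): OLD=16363653/1048576 → NEW=0, ERR=16363653/1048576
(1,0): OLD=39391/256 → NEW=255, ERR=-25889/256
(1,1): OLD=318617/2048 → NEW=255, ERR=-203623/2048
(1,2): OLD=3341325/65536 → NEW=0, ERR=3341325/65536
(1,3): OLD=24727945/262144 → NEW=0, ERR=24727945/262144
(1,4): OLD=2936510331/16777216 → NEW=255, ERR=-1341679749/16777216
(1,5): OLD=11996520685/268435456 → NEW=0, ERR=11996520685/268435456
(2,0): OLD=1794211/32768 → NEW=0, ERR=1794211/32768
(2,1): OLD=255982513/1048576 → NEW=255, ERR=-11404367/1048576
(2,2): OLD=3366300243/16777216 → NEW=255, ERR=-911889837/16777216
(2,3): OLD=253768571/134217728 → NEW=0, ERR=253768571/134217728
(2,4): OLD=889537261041/4294967296 → NEW=255, ERR=-205679399439/4294967296
(2,5): OLD=6804357760679/68719476736 → NEW=0, ERR=6804357760679/68719476736
(3,0): OLD=4128397555/16777216 → NEW=255, ERR=-149792525/16777216
(3,1): OLD=25759886711/134217728 → NEW=255, ERR=-8465633929/134217728
(3,2): OLD=167605364501/1073741824 → NEW=255, ERR=-106198800619/1073741824
(3,3): OLD=-3646006489089/68719476736 → NEW=0, ERR=-3646006489089/68719476736
(3,4): OLD=121224698038943/549755813888 → NEW=255, ERR=-18963034502497/549755813888
(3,5): OLD=1687606756756721/8796093022208 → NEW=255, ERR=-555396963906319/8796093022208
(4,0): OLD=361600904797/2147483648 → NEW=255, ERR=-186007425443/2147483648
(4,1): OLD=-1501797573191/34359738368 → NEW=0, ERR=-1501797573191/34359738368
(4,2): OLD=204596700682331/1099511627776 → NEW=255, ERR=-75778764400549/1099511627776
(4,3): OLD=1734907746237927/17592186044416 → NEW=0, ERR=1734907746237927/17592186044416
(4,4): OLD=71554078739046743/281474976710656 → NEW=255, ERR=-222040322170537/281474976710656
(4,5): OLD=908679446385507841/4503599627370496 → NEW=255, ERR=-239738458593968639/4503599627370496
Output grid:
  Row 0: ###.#.  (2 black, running=2)
  Row 1: ##..#.  (3 black, running=5)
  Row 2: .##.#.  (3 black, running=8)
  Row 3: ###.##  (1 black, running=9)
  Row 4: #.#.##  (2 black, running=11)

Answer: 11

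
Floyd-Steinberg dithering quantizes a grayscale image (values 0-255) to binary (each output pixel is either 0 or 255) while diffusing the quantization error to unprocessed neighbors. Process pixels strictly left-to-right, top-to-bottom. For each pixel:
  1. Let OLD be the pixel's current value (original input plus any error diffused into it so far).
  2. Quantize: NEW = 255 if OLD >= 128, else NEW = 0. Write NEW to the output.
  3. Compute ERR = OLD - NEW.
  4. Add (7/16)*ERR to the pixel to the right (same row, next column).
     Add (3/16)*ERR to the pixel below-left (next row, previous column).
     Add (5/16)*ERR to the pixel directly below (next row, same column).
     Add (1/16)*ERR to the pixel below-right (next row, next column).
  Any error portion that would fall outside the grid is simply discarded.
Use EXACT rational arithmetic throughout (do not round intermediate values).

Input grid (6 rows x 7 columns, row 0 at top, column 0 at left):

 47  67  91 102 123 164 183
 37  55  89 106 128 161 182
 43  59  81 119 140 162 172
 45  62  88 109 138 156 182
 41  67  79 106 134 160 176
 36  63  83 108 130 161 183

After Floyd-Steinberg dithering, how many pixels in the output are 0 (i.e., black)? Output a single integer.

Answer: 24

Derivation:
(0,0): OLD=47 → NEW=0, ERR=47
(0,1): OLD=1401/16 → NEW=0, ERR=1401/16
(0,2): OLD=33103/256 → NEW=255, ERR=-32177/256
(0,3): OLD=192553/4096 → NEW=0, ERR=192553/4096
(0,4): OLD=9408799/65536 → NEW=255, ERR=-7302881/65536
(0,5): OLD=120846297/1048576 → NEW=0, ERR=120846297/1048576
(0,6): OLD=3916154607/16777216 → NEW=255, ERR=-362035473/16777216
(1,0): OLD=17435/256 → NEW=0, ERR=17435/256
(1,1): OLD=187453/2048 → NEW=0, ERR=187453/2048
(1,2): OLD=6819201/65536 → NEW=0, ERR=6819201/65536
(1,3): OLD=36035437/262144 → NEW=255, ERR=-30811283/262144
(1,4): OLD=1112369703/16777216 → NEW=0, ERR=1112369703/16777216
(1,5): OLD=28858378071/134217728 → NEW=255, ERR=-5367142569/134217728
(1,6): OLD=354258933049/2147483648 → NEW=255, ERR=-193349397191/2147483648
(2,0): OLD=2668783/32768 → NEW=0, ERR=2668783/32768
(2,1): OLD=154142389/1048576 → NEW=255, ERR=-113244491/1048576
(2,2): OLD=838019679/16777216 → NEW=0, ERR=838019679/16777216
(2,3): OLD=16516585511/134217728 → NEW=0, ERR=16516585511/134217728
(2,4): OLD=214440896407/1073741824 → NEW=255, ERR=-59363268713/1073741824
(2,5): OLD=3868155578525/34359738368 → NEW=0, ERR=3868155578525/34359738368
(2,6): OLD=104793148765467/549755813888 → NEW=255, ERR=-35394583775973/549755813888
(3,0): OLD=842246527/16777216 → NEW=0, ERR=842246527/16777216
(3,1): OLD=8679820307/134217728 → NEW=0, ERR=8679820307/134217728
(3,2): OLD=159156276009/1073741824 → NEW=255, ERR=-114647889111/1073741824
(3,3): OLD=401569347759/4294967296 → NEW=0, ERR=401569347759/4294967296
(3,4): OLD=104688775423359/549755813888 → NEW=255, ERR=-35498957118081/549755813888
(3,5): OLD=648286256505453/4398046511104 → NEW=255, ERR=-473215603826067/4398046511104
(3,6): OLD=8573942776564659/70368744177664 → NEW=0, ERR=8573942776564659/70368744177664
(4,0): OLD=147776151569/2147483648 → NEW=0, ERR=147776151569/2147483648
(4,1): OLD=3450841376989/34359738368 → NEW=0, ERR=3450841376989/34359738368
(4,2): OLD=61102635023123/549755813888 → NEW=0, ERR=61102635023123/549755813888
(4,3): OLD=725956048751297/4398046511104 → NEW=255, ERR=-395545811580223/4398046511104
(4,4): OLD=2116096477324595/35184372088832 → NEW=0, ERR=2116096477324595/35184372088832
(4,5): OLD=193090049289858419/1125899906842624 → NEW=255, ERR=-94014426955010701/1125899906842624
(4,6): OLD=3077205376529453845/18014398509481984 → NEW=255, ERR=-1516466243388452075/18014398509481984
(5,0): OLD=41965825556455/549755813888 → NEW=0, ERR=41965825556455/549755813888
(5,1): OLD=672560274662221/4398046511104 → NEW=255, ERR=-448941585669299/4398046511104
(5,2): OLD=2198595164749931/35184372088832 → NEW=0, ERR=2198595164749931/35184372088832
(5,3): OLD=35312893366497975/281474976710656 → NEW=0, ERR=35312893366497975/281474976710656
(5,4): OLD=3285905248236967229/18014398509481984 → NEW=255, ERR=-1307766371680938691/18014398509481984
(5,5): OLD=13131807234241500141/144115188075855872 → NEW=0, ERR=13131807234241500141/144115188075855872
(5,6): OLD=441199424940017041475/2305843009213693952 → NEW=255, ERR=-146790542409474916285/2305843009213693952
Output grid:
  Row 0: ..#.#.#  (4 black, running=4)
  Row 1: ...#.##  (4 black, running=8)
  Row 2: .#..#.#  (4 black, running=12)
  Row 3: ..#.##.  (4 black, running=16)
  Row 4: ...#.##  (4 black, running=20)
  Row 5: .#..#.#  (4 black, running=24)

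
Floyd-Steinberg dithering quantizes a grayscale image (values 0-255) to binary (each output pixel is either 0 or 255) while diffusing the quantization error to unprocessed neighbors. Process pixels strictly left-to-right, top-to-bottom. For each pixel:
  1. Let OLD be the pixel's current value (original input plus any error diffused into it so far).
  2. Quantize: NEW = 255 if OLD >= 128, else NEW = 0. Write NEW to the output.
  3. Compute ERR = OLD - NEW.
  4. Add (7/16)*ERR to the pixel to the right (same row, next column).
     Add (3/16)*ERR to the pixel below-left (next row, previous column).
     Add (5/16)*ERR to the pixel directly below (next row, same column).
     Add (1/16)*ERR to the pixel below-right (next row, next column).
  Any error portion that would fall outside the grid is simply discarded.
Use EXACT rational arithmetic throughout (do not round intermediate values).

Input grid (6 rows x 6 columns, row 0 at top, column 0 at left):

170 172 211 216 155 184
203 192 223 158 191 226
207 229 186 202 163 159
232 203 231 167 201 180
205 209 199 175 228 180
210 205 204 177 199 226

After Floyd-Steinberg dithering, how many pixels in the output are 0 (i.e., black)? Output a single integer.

(0,0): OLD=170 → NEW=255, ERR=-85
(0,1): OLD=2157/16 → NEW=255, ERR=-1923/16
(0,2): OLD=40555/256 → NEW=255, ERR=-24725/256
(0,3): OLD=711661/4096 → NEW=255, ERR=-332819/4096
(0,4): OLD=7828347/65536 → NEW=0, ERR=7828347/65536
(0,5): OLD=247736413/1048576 → NEW=255, ERR=-19650467/1048576
(1,0): OLD=39399/256 → NEW=255, ERR=-25881/256
(1,1): OLD=177745/2048 → NEW=0, ERR=177745/2048
(1,2): OLD=13634213/65536 → NEW=255, ERR=-3077467/65536
(1,3): OLD=33665665/262144 → NEW=255, ERR=-33181055/262144
(1,4): OLD=2757493411/16777216 → NEW=255, ERR=-1520696669/16777216
(1,5): OLD=50453555845/268435456 → NEW=255, ERR=-17997485435/268435456
(2,0): OLD=6280971/32768 → NEW=255, ERR=-2074869/32768
(2,1): OLD=223657001/1048576 → NEW=255, ERR=-43729879/1048576
(2,2): OLD=2261088443/16777216 → NEW=255, ERR=-2017101637/16777216
(2,3): OLD=12068195747/134217728 → NEW=0, ERR=12068195747/134217728
(2,4): OLD=659408819561/4294967296 → NEW=255, ERR=-435807840919/4294967296
(2,5): OLD=6046644732527/68719476736 → NEW=0, ERR=6046644732527/68719476736
(3,0): OLD=3429145435/16777216 → NEW=255, ERR=-849044645/16777216
(3,1): OLD=18968528447/134217728 → NEW=255, ERR=-15256992193/134217728
(3,2): OLD=169596437293/1073741824 → NEW=255, ERR=-104207727827/1073741824
(3,3): OLD=8665446013447/68719476736 → NEW=0, ERR=8665446013447/68719476736
(3,4): OLD=135557091211815/549755813888 → NEW=255, ERR=-4630641329625/549755813888
(3,5): OLD=1736964640353513/8796093022208 → NEW=255, ERR=-506039080309527/8796093022208
(4,0): OLD=360501385461/2147483648 → NEW=255, ERR=-187106944779/2147483648
(4,1): OLD=3916953248497/34359738368 → NEW=0, ERR=3916953248497/34359738368
(4,2): OLD=258478444539267/1099511627776 → NEW=255, ERR=-21897020543613/1099511627776
(4,3): OLD=3484096533770671/17592186044416 → NEW=255, ERR=-1001910907555409/17592186044416
(4,4): OLD=55604135421986975/281474976710656 → NEW=255, ERR=-16171983639230305/281474976710656
(4,5): OLD=614106906241784825/4503599627370496 → NEW=255, ERR=-534310998737691655/4503599627370496
(5,0): OLD=112231025079651/549755813888 → NEW=255, ERR=-27956707461789/549755813888
(5,1): OLD=3680226937042067/17592186044416 → NEW=255, ERR=-805780504284013/17592186044416
(5,2): OLD=24514208708030465/140737488355328 → NEW=255, ERR=-11373850822578175/140737488355328
(5,3): OLD=503628761747194779/4503599627370496 → NEW=0, ERR=503628761747194779/4503599627370496
(5,4): OLD=1838960208261542331/9007199254740992 → NEW=255, ERR=-457875601697410629/9007199254740992
(5,5): OLD=23504289829429266359/144115188075855872 → NEW=255, ERR=-13245083129913981001/144115188075855872
Output grid:
  Row 0: ####.#  (1 black, running=1)
  Row 1: #.####  (1 black, running=2)
  Row 2: ###.#.  (2 black, running=4)
  Row 3: ###.##  (1 black, running=5)
  Row 4: #.####  (1 black, running=6)
  Row 5: ###.##  (1 black, running=7)

Answer: 7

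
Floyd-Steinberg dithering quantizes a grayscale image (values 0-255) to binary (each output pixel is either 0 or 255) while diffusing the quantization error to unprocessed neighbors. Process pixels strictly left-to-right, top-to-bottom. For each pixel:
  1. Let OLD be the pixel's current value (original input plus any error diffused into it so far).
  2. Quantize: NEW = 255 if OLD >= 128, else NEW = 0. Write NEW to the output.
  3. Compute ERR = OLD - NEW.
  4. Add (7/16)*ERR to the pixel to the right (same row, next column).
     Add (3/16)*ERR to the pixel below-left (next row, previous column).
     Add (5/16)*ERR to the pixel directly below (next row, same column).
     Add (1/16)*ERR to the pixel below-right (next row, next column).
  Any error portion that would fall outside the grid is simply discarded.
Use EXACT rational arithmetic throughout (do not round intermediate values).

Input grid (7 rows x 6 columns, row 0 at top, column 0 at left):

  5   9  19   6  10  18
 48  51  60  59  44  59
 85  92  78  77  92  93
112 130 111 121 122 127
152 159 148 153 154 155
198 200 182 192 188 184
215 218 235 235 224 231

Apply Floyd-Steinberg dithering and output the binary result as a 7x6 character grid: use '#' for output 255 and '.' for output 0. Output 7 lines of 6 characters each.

(0,0): OLD=5 → NEW=0, ERR=5
(0,1): OLD=179/16 → NEW=0, ERR=179/16
(0,2): OLD=6117/256 → NEW=0, ERR=6117/256
(0,3): OLD=67395/4096 → NEW=0, ERR=67395/4096
(0,4): OLD=1127125/65536 → NEW=0, ERR=1127125/65536
(0,5): OLD=26764243/1048576 → NEW=0, ERR=26764243/1048576
(1,0): OLD=13225/256 → NEW=0, ERR=13225/256
(1,1): OLD=167711/2048 → NEW=0, ERR=167711/2048
(1,2): OLD=7017483/65536 → NEW=0, ERR=7017483/65536
(1,3): OLD=30331823/262144 → NEW=0, ERR=30331823/262144
(1,4): OLD=1775204397/16777216 → NEW=0, ERR=1775204397/16777216
(1,5): OLD=30693806123/268435456 → NEW=0, ERR=30693806123/268435456
(2,0): OLD=3817413/32768 → NEW=0, ERR=3817413/32768
(2,1): OLD=201184583/1048576 → NEW=255, ERR=-66202297/1048576
(2,2): OLD=1856455317/16777216 → NEW=0, ERR=1856455317/16777216
(2,3): OLD=25246494765/134217728 → NEW=255, ERR=-8979025875/134217728
(2,4): OLD=534588185863/4294967296 → NEW=0, ERR=534588185863/4294967296
(2,5): OLD=13042985452961/68719476736 → NEW=255, ERR=-4480481114719/68719476736
(3,0): OLD=2291227381/16777216 → NEW=255, ERR=-1986962699/16777216
(3,1): OLD=11607784017/134217728 → NEW=0, ERR=11607784017/134217728
(3,2): OLD=179236207043/1073741824 → NEW=255, ERR=-94567958077/1073741824
(3,3): OLD=6309526837641/68719476736 → NEW=0, ERR=6309526837641/68719476736
(3,4): OLD=101517728364521/549755813888 → NEW=255, ERR=-38670004176919/549755813888
(3,5): OLD=735621827783687/8796093022208 → NEW=0, ERR=735621827783687/8796093022208
(4,0): OLD=281762358587/2147483648 → NEW=255, ERR=-265845971653/2147483648
(4,1): OLD=3709160346367/34359738368 → NEW=0, ERR=3709160346367/34359738368
(4,2): OLD=209265985104973/1099511627776 → NEW=255, ERR=-71109479977907/1099511627776
(4,3): OLD=2369742637829217/17592186044416 → NEW=255, ERR=-2116264803496863/17592186044416
(4,4): OLD=28375061957794161/281474976710656 → NEW=0, ERR=28375061957794161/281474976710656
(4,5): OLD=994583826253793399/4503599627370496 → NEW=255, ERR=-153834078725683081/4503599627370496
(5,0): OLD=98711454456685/549755813888 → NEW=255, ERR=-41476278084755/549755813888
(5,1): OLD=3181793393695293/17592186044416 → NEW=255, ERR=-1304214047630787/17592186044416
(5,2): OLD=15980242358270319/140737488355328 → NEW=0, ERR=15980242358270319/140737488355328
(5,3): OLD=986034496190208949/4503599627370496 → NEW=255, ERR=-162383408789267531/4503599627370496
(5,4): OLD=1709610343544608245/9007199254740992 → NEW=255, ERR=-587225466414344715/9007199254740992
(5,5): OLD=21776277536449649785/144115188075855872 → NEW=255, ERR=-14973095422893597575/144115188075855872
(6,0): OLD=49968273356337879/281474976710656 → NEW=255, ERR=-21807845704879401/281474976710656
(6,1): OLD=799438274792376715/4503599627370496 → NEW=255, ERR=-348979630187099765/4503599627370496
(6,2): OLD=4056621735591333395/18014398509481984 → NEW=255, ERR=-537049884326572525/18014398509481984
(6,3): OLD=59249239252953434087/288230376151711744 → NEW=255, ERR=-14249506665733060633/288230376151711744
(6,4): OLD=739083936141433604231/4611686018427387904 → NEW=255, ERR=-436895998557550311289/4611686018427387904
(6,5): OLD=11290164827737653408081/73786976294838206464 → NEW=255, ERR=-7525514127446089240239/73786976294838206464
Row 0: ......
Row 1: ......
Row 2: .#.#.#
Row 3: #.#.#.
Row 4: #.##.#
Row 5: ##.###
Row 6: ######

Answer: ......
......
.#.#.#
#.#.#.
#.##.#
##.###
######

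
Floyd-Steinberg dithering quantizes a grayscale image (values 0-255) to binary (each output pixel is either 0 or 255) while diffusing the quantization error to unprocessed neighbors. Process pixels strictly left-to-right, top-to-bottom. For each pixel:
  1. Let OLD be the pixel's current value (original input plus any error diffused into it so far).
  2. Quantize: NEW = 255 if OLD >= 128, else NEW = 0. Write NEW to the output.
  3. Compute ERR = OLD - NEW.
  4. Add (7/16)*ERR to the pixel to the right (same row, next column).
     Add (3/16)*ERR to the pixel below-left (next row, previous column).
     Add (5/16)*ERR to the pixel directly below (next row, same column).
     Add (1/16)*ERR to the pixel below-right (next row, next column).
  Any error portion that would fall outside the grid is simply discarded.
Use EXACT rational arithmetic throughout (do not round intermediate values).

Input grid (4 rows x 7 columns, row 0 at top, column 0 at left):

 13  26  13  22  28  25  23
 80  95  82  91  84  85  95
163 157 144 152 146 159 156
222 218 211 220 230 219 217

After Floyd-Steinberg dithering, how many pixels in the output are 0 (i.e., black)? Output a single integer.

Answer: 14

Derivation:
(0,0): OLD=13 → NEW=0, ERR=13
(0,1): OLD=507/16 → NEW=0, ERR=507/16
(0,2): OLD=6877/256 → NEW=0, ERR=6877/256
(0,3): OLD=138251/4096 → NEW=0, ERR=138251/4096
(0,4): OLD=2802765/65536 → NEW=0, ERR=2802765/65536
(0,5): OLD=45833755/1048576 → NEW=0, ERR=45833755/1048576
(0,6): OLD=706712253/16777216 → NEW=0, ERR=706712253/16777216
(1,0): OLD=23041/256 → NEW=0, ERR=23041/256
(1,1): OLD=307463/2048 → NEW=255, ERR=-214777/2048
(1,2): OLD=3461779/65536 → NEW=0, ERR=3461779/65536
(1,3): OLD=35220439/262144 → NEW=255, ERR=-31626281/262144
(1,4): OLD=920864997/16777216 → NEW=0, ERR=920864997/16777216
(1,5): OLD=17883706869/134217728 → NEW=255, ERR=-16341813771/134217728
(1,6): OLD=123753460923/2147483648 → NEW=0, ERR=123753460923/2147483648
(2,0): OLD=5618493/32768 → NEW=255, ERR=-2737347/32768
(2,1): OLD=108223087/1048576 → NEW=0, ERR=108223087/1048576
(2,2): OLD=2960941837/16777216 → NEW=255, ERR=-1317248243/16777216
(2,3): OLD=12554926053/134217728 → NEW=0, ERR=12554926053/134217728
(2,4): OLD=186516798837/1073741824 → NEW=255, ERR=-87287366283/1073741824
(2,5): OLD=3422961273255/34359738368 → NEW=0, ERR=3422961273255/34359738368
(2,6): OLD=115439408427777/549755813888 → NEW=255, ERR=-24748324113663/549755813888
(3,0): OLD=3611235693/16777216 → NEW=255, ERR=-666954387/16777216
(3,1): OLD=28577414633/134217728 → NEW=255, ERR=-5648106007/134217728
(3,2): OLD=206204855627/1073741824 → NEW=255, ERR=-67599309493/1073741824
(3,3): OLD=865601777437/4294967296 → NEW=255, ERR=-229614883043/4294967296
(3,4): OLD=113102370027885/549755813888 → NEW=255, ERR=-27085362513555/549755813888
(3,5): OLD=945823816125591/4398046511104 → NEW=255, ERR=-175678044205929/4398046511104
(3,6): OLD=13488477255541705/70368744177664 → NEW=255, ERR=-4455552509762615/70368744177664
Output grid:
  Row 0: .......  (7 black, running=7)
  Row 1: .#.#.#.  (4 black, running=11)
  Row 2: #.#.#.#  (3 black, running=14)
  Row 3: #######  (0 black, running=14)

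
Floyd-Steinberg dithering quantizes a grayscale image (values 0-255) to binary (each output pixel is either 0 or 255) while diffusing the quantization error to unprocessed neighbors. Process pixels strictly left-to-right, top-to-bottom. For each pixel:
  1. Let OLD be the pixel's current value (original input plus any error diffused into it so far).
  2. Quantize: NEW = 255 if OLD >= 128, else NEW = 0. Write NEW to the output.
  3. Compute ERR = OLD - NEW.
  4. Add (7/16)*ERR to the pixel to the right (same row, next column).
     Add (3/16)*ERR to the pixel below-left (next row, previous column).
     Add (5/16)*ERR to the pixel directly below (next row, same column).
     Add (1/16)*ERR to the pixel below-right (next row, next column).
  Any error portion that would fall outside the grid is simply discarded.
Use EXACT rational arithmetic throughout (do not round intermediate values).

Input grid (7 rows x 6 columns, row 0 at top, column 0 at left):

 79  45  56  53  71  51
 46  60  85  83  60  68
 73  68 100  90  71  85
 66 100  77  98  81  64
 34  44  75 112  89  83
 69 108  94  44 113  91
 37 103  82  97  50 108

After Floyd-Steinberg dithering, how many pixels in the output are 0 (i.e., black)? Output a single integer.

Answer: 30

Derivation:
(0,0): OLD=79 → NEW=0, ERR=79
(0,1): OLD=1273/16 → NEW=0, ERR=1273/16
(0,2): OLD=23247/256 → NEW=0, ERR=23247/256
(0,3): OLD=379817/4096 → NEW=0, ERR=379817/4096
(0,4): OLD=7311775/65536 → NEW=0, ERR=7311775/65536
(0,5): OLD=104659801/1048576 → NEW=0, ERR=104659801/1048576
(1,0): OLD=21915/256 → NEW=0, ERR=21915/256
(1,1): OLD=295485/2048 → NEW=255, ERR=-226755/2048
(1,2): OLD=5721089/65536 → NEW=0, ERR=5721089/65536
(1,3): OLD=46337837/262144 → NEW=255, ERR=-20508883/262144
(1,4): OLD=1428538791/16777216 → NEW=0, ERR=1428538791/16777216
(1,5): OLD=38497981025/268435456 → NEW=255, ERR=-29953060255/268435456
(2,0): OLD=2588399/32768 → NEW=0, ERR=2588399/32768
(2,1): OLD=94033461/1048576 → NEW=0, ERR=94033461/1048576
(2,2): OLD=2431437791/16777216 → NEW=255, ERR=-1846752289/16777216
(2,3): OLD=5209648807/134217728 → NEW=0, ERR=5209648807/134217728
(2,4): OLD=381300587637/4294967296 → NEW=0, ERR=381300587637/4294967296
(2,5): OLD=6479720746115/68719476736 → NEW=0, ERR=6479720746115/68719476736
(3,0): OLD=1803540479/16777216 → NEW=0, ERR=1803540479/16777216
(3,1): OLD=21388004627/134217728 → NEW=255, ERR=-12837516013/134217728
(3,2): OLD=14644383337/1073741824 → NEW=0, ERR=14644383337/1073741824
(3,3): OLD=8649228439611/68719476736 → NEW=0, ERR=8649228439611/68719476736
(3,4): OLD=101107795182811/549755813888 → NEW=255, ERR=-39079937358629/549755813888
(3,5): OLD=597385696973045/8796093022208 → NEW=0, ERR=597385696973045/8796093022208
(4,0): OLD=106643515153/2147483648 → NEW=0, ERR=106643515153/2147483648
(4,1): OLD=1550051294557/34359738368 → NEW=0, ERR=1550051294557/34359738368
(4,2): OLD=128225169995015/1099511627776 → NEW=0, ERR=128225169995015/1099511627776
(4,3): OLD=3340355526493891/17592186044416 → NEW=255, ERR=-1145651914832189/17592186044416
(4,4): OLD=16577436208421107/281474976710656 → NEW=0, ERR=16577436208421107/281474976710656
(4,5): OLD=565413606118768069/4503599627370496 → NEW=0, ERR=565413606118768069/4503599627370496
(5,0): OLD=51114786254183/549755813888 → NEW=0, ERR=51114786254183/549755813888
(5,1): OLD=3302848297227991/17592186044416 → NEW=255, ERR=-1183159144098089/17592186044416
(5,2): OLD=12895608960016429/140737488355328 → NEW=0, ERR=12895608960016429/140737488355328
(5,3): OLD=369602708001943871/4503599627370496 → NEW=0, ERR=369602708001943871/4503599627370496
(5,4): OLD=1682359488391552031/9007199254740992 → NEW=255, ERR=-614476321567400929/9007199254740992
(5,5): OLD=14997761883788233963/144115188075855872 → NEW=0, ERR=14997761883788233963/144115188075855872
(6,0): OLD=15043462506669285/281474976710656 → NEW=0, ERR=15043462506669285/281474976710656
(6,1): OLD=578066691960239233/4503599627370496 → NEW=255, ERR=-570351213019237247/4503599627370496
(6,2): OLD=1196370259173694873/18014398509481984 → NEW=0, ERR=1196370259173694873/18014398509481984
(6,3): OLD=41688772478448478037/288230376151711744 → NEW=255, ERR=-31809973440238016683/288230376151711744
(6,4): OLD=23239420003772941301/4611686018427387904 → NEW=0, ERR=23239420003772941301/4611686018427387904
(6,5): OLD=10216699404632545045651/73786976294838206464 → NEW=255, ERR=-8598979550551197602669/73786976294838206464
Output grid:
  Row 0: ......  (6 black, running=6)
  Row 1: .#.#.#  (3 black, running=9)
  Row 2: ..#...  (5 black, running=14)
  Row 3: .#..#.  (4 black, running=18)
  Row 4: ...#..  (5 black, running=23)
  Row 5: .#..#.  (4 black, running=27)
  Row 6: .#.#.#  (3 black, running=30)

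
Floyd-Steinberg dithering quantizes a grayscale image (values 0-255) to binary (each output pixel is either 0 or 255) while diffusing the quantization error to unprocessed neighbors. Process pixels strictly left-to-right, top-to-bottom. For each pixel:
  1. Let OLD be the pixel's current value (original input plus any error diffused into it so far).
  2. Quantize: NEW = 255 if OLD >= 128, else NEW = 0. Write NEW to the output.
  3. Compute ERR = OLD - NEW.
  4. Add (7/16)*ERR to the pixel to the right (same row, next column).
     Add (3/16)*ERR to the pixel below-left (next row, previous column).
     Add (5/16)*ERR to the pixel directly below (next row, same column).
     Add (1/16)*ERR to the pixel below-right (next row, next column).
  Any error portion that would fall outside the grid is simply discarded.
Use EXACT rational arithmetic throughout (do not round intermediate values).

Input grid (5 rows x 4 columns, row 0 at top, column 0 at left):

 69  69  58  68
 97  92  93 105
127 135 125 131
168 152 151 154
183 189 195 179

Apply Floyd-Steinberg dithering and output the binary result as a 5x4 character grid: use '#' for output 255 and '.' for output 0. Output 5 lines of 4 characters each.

Answer: ....
#.#.
.#.#
##.#
#.##

Derivation:
(0,0): OLD=69 → NEW=0, ERR=69
(0,1): OLD=1587/16 → NEW=0, ERR=1587/16
(0,2): OLD=25957/256 → NEW=0, ERR=25957/256
(0,3): OLD=460227/4096 → NEW=0, ERR=460227/4096
(1,0): OLD=35113/256 → NEW=255, ERR=-30167/256
(1,1): OLD=194079/2048 → NEW=0, ERR=194079/2048
(1,2): OLD=12675467/65536 → NEW=255, ERR=-4036213/65536
(1,3): OLD=125310141/1048576 → NEW=0, ERR=125310141/1048576
(2,0): OLD=3537093/32768 → NEW=0, ERR=3537093/32768
(2,1): OLD=202298311/1048576 → NEW=255, ERR=-65088569/1048576
(2,2): OLD=224241731/2097152 → NEW=0, ERR=224241731/2097152
(2,3): OLD=7089265303/33554432 → NEW=255, ERR=-1467114857/33554432
(3,0): OLD=3189241461/16777216 → NEW=255, ERR=-1088948619/16777216
(3,1): OLD=35165256619/268435456 → NEW=255, ERR=-33285784661/268435456
(3,2): OLD=507180846677/4294967296 → NEW=0, ERR=507180846677/4294967296
(3,3): OLD=13653358900691/68719476736 → NEW=255, ERR=-3870107666989/68719476736
(4,0): OLD=599005771665/4294967296 → NEW=255, ERR=-496210888815/4294967296
(4,1): OLD=4047206901043/34359738368 → NEW=0, ERR=4047206901043/34359738368
(4,2): OLD=291508647890899/1099511627776 → NEW=255, ERR=11133182808019/1099511627776
(4,3): OLD=3047163264996789/17592186044416 → NEW=255, ERR=-1438844176329291/17592186044416
Row 0: ....
Row 1: #.#.
Row 2: .#.#
Row 3: ##.#
Row 4: #.##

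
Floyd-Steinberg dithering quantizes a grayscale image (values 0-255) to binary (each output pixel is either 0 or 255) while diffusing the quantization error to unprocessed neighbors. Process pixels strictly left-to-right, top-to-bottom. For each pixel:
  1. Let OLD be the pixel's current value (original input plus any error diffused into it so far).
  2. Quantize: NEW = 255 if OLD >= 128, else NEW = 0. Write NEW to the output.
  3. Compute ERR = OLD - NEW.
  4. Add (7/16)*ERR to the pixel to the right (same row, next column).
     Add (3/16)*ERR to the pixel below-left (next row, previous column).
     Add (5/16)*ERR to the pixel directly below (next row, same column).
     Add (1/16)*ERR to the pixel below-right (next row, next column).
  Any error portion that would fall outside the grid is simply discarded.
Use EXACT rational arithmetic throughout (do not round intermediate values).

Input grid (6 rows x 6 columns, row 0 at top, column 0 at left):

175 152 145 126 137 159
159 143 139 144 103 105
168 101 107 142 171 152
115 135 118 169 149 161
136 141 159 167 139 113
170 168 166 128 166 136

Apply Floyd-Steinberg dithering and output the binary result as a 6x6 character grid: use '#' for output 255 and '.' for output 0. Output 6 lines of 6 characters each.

Answer: #.#.#.
#.##.#
#..#.#
.#.##.
#.##.#
##.#.#

Derivation:
(0,0): OLD=175 → NEW=255, ERR=-80
(0,1): OLD=117 → NEW=0, ERR=117
(0,2): OLD=3139/16 → NEW=255, ERR=-941/16
(0,3): OLD=25669/256 → NEW=0, ERR=25669/256
(0,4): OLD=740835/4096 → NEW=255, ERR=-303645/4096
(0,5): OLD=8294709/65536 → NEW=0, ERR=8294709/65536
(1,0): OLD=2495/16 → NEW=255, ERR=-1585/16
(1,1): OLD=15385/128 → NEW=0, ERR=15385/128
(1,2): OLD=816413/4096 → NEW=255, ERR=-228067/4096
(1,3): OLD=2185601/16384 → NEW=255, ERR=-1992319/16384
(1,4): OLD=59382187/1048576 → NEW=0, ERR=59382187/1048576
(1,5): OLD=2763126589/16777216 → NEW=255, ERR=-1515063491/16777216
(2,0): OLD=326819/2048 → NEW=255, ERR=-195421/2048
(2,1): OLD=5254881/65536 → NEW=0, ERR=5254881/65536
(2,2): OLD=114705731/1048576 → NEW=0, ERR=114705731/1048576
(2,3): OLD=1333762059/8388608 → NEW=255, ERR=-805332981/8388608
(2,4): OLD=32793051073/268435456 → NEW=0, ERR=32793051073/268435456
(2,5): OLD=776383147095/4294967296 → NEW=255, ERR=-318833513385/4294967296
(3,0): OLD=105083523/1048576 → NEW=0, ERR=105083523/1048576
(3,1): OLD=1832480471/8388608 → NEW=255, ERR=-306614569/8388608
(3,2): OLD=8268122493/67108864 → NEW=0, ERR=8268122493/67108864
(3,3): OLD=956247446223/4294967296 → NEW=255, ERR=-138969214257/4294967296
(3,4): OLD=5260515296639/34359738368 → NEW=255, ERR=-3501217987201/34359738368
(3,5): OLD=55446330127505/549755813888 → NEW=0, ERR=55446330127505/549755813888
(4,0): OLD=21537108221/134217728 → NEW=255, ERR=-12688412419/134217728
(4,1): OLD=252506567817/2147483648 → NEW=0, ERR=252506567817/2147483648
(4,2): OLD=16533393646123/68719476736 → NEW=255, ERR=-990072921557/68719476736
(4,3): OLD=153029643756759/1099511627776 → NEW=255, ERR=-127345821326121/1099511627776
(4,4): OLD=1290800094854055/17592186044416 → NEW=0, ERR=1290800094854055/17592186044416
(4,5): OLD=47921062243236401/281474976710656 → NEW=255, ERR=-23855056817980879/281474976710656
(5,0): OLD=5583602232491/34359738368 → NEW=255, ERR=-3178131051349/34359738368
(5,1): OLD=171158483675003/1099511627776 → NEW=255, ERR=-109216981407877/1099511627776
(5,2): OLD=911912039268649/8796093022208 → NEW=0, ERR=911912039268649/8796093022208
(5,3): OLD=42226841479278947/281474976710656 → NEW=255, ERR=-29549277581938333/281474976710656
(5,4): OLD=67481362743103599/562949953421312 → NEW=0, ERR=67481362743103599/562949953421312
(5,5): OLD=1500103672702021075/9007199254740992 → NEW=255, ERR=-796732137256931885/9007199254740992
Row 0: #.#.#.
Row 1: #.##.#
Row 2: #..#.#
Row 3: .#.##.
Row 4: #.##.#
Row 5: ##.#.#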